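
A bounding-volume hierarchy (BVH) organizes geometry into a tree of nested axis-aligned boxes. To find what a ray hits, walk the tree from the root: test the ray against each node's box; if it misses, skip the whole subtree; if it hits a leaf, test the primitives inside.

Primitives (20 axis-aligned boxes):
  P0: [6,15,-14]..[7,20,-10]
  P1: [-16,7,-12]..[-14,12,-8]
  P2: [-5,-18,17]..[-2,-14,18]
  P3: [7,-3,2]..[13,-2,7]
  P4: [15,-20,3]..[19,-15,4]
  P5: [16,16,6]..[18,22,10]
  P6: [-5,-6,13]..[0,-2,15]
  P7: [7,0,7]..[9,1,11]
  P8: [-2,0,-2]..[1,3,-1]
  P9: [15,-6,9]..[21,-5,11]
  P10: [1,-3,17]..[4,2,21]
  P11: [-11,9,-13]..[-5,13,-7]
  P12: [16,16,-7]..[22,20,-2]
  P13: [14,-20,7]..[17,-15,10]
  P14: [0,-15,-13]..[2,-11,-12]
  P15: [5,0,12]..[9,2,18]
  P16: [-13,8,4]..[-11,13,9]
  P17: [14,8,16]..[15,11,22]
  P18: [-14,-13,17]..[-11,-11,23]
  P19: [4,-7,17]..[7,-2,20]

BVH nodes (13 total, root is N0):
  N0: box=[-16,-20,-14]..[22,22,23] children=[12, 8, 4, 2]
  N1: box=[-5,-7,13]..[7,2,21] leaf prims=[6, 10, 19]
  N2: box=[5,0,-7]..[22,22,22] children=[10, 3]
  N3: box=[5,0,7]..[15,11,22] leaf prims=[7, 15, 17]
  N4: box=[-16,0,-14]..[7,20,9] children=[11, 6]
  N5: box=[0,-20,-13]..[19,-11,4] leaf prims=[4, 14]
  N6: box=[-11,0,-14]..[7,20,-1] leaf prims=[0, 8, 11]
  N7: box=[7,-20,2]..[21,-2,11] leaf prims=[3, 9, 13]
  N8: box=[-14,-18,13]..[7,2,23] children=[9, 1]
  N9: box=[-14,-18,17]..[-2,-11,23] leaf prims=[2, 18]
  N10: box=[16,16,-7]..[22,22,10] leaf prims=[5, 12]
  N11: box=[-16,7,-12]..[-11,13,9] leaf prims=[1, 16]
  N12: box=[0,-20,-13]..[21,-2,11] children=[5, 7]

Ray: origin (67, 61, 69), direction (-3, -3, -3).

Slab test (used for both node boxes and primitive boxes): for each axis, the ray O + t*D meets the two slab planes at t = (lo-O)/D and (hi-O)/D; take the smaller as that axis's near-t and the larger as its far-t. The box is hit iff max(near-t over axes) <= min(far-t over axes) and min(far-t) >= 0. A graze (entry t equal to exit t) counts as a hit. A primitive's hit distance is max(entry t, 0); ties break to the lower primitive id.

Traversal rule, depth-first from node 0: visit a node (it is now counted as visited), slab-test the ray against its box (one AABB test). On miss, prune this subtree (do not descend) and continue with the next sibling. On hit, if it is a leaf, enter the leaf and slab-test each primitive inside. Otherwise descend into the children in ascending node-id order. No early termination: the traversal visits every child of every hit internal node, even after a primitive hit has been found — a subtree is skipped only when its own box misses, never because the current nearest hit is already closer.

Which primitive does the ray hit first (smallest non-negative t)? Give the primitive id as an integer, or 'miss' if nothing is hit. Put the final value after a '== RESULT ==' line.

Traverse from the root:
N0 x:[15,83/3] y:[13,27] z:[46/3,83/3] -> hit [46/3,27], descend [2, 4, 8, 12]
  N2 x:[15,62/3] y:[13,61/3] z:[47/3,76/3] -> hit [47/3,61/3], descend [3, 10]
    N3 x:[52/3,62/3] y:[50/3,61/3] z:[47/3,62/3] -> hit [52/3,61/3] leaf, test {P7@t=20, P15(miss), P17@t=52/3}
    N10 x:[15,17] y:[13,15] z:[59/3,76/3] -> miss, prune
  N4 x:[20,83/3] y:[41/3,61/3] z:[20,83/3] -> hit [20,61/3], descend [6, 11]
    N6 x:[20,26] y:[41/3,61/3] z:[70/3,83/3] -> miss, prune
    N11 x:[26,83/3] y:[16,18] z:[20,27] -> miss, prune
  N8 x:[20,27] y:[59/3,79/3] z:[46/3,56/3] -> miss, prune
  N12 x:[46/3,67/3] y:[21,27] z:[58/3,82/3] -> hit [21,67/3], descend [5, 7]
    N5 x:[16,67/3] y:[24,27] z:[65/3,82/3] -> miss, prune
    N7 x:[46/3,20] y:[21,27] z:[58/3,67/3] -> miss, prune

order=[0, 2, 3, 10, 4, 6, 11, 8, 12, 5, 7]  |boxes|=11  |leaves|=1  hit=P17

== RESULT ==
17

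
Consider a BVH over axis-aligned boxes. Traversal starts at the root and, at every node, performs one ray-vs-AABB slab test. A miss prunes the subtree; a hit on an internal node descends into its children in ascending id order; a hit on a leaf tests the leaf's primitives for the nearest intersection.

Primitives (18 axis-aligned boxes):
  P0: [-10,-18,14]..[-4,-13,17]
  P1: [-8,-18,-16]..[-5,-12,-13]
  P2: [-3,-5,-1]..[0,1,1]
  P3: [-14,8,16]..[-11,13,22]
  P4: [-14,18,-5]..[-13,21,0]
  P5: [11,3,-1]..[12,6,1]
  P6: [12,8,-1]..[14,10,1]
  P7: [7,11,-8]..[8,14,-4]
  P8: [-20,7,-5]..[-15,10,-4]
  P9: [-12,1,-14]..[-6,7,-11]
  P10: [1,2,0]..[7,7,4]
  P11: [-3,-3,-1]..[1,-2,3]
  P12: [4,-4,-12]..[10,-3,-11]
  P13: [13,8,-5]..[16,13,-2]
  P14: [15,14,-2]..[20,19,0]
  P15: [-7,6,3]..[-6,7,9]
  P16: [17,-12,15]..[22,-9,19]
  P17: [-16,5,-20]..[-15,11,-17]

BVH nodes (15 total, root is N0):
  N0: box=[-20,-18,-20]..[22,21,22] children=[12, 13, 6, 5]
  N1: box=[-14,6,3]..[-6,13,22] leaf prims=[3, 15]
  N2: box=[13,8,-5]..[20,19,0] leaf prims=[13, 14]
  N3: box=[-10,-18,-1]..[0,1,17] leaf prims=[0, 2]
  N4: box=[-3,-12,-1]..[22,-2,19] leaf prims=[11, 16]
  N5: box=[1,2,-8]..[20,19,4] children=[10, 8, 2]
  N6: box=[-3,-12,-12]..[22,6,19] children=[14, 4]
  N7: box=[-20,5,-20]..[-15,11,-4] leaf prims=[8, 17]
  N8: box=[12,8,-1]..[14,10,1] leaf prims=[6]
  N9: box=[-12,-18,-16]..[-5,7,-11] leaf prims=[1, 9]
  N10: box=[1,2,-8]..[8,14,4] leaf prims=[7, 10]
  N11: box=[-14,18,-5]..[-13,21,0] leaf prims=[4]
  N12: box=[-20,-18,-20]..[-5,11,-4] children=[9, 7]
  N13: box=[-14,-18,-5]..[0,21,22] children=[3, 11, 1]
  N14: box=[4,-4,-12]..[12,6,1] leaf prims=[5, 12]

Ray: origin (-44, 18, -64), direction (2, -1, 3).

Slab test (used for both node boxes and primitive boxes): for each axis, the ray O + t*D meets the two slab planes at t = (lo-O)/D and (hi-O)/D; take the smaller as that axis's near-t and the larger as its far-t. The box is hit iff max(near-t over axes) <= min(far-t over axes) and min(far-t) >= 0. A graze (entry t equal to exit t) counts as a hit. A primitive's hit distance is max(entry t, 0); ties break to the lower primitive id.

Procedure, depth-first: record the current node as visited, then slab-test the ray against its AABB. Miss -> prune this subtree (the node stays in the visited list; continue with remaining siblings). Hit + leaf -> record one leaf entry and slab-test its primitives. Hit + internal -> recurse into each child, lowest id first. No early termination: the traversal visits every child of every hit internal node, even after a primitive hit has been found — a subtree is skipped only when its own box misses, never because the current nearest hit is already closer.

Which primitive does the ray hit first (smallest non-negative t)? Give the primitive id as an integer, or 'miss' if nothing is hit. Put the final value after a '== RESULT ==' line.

Traverse from the root:
N0 x:[12,33] y:[-3,36] z:[44/3,86/3] -> hit [44/3,86/3], descend [5, 6, 12, 13]
  N5 x:[45/2,32] y:[-1,16] z:[56/3,68/3] -> miss, prune
  N6 x:[41/2,33] y:[12,30] z:[52/3,83/3] -> hit [41/2,83/3], descend [4, 14]
    N4 x:[41/2,33] y:[20,30] z:[21,83/3] -> hit [21,83/3] leaf, test {P11@t=21, P16(miss)}
    N14 x:[24,28] y:[12,22] z:[52/3,65/3] -> miss, prune
  N12 x:[12,39/2] y:[7,36] z:[44/3,20] -> hit [44/3,39/2], descend [7, 9]
    N7 x:[12,29/2] y:[7,13] z:[44/3,20] -> miss, prune
    N9 x:[16,39/2] y:[11,36] z:[16,53/3] -> hit [16,53/3] leaf, test {P1(miss), P9@t=50/3}
  N13 x:[15,22] y:[-3,36] z:[59/3,86/3] -> hit [59/3,22], descend [1, 3, 11]
    N1 x:[15,19] y:[5,12] z:[67/3,86/3] -> miss, prune
    N3 x:[17,22] y:[17,36] z:[21,27] -> hit [21,22] leaf, test {P0(miss), P2@t=21}
    N11 x:[15,31/2] y:[-3,0] z:[59/3,64/3] -> miss, prune

order=[0, 5, 6, 4, 14, 12, 7, 9, 13, 1, 3, 11]  |boxes|=12  |leaves|=3  hit=P9

== RESULT ==
9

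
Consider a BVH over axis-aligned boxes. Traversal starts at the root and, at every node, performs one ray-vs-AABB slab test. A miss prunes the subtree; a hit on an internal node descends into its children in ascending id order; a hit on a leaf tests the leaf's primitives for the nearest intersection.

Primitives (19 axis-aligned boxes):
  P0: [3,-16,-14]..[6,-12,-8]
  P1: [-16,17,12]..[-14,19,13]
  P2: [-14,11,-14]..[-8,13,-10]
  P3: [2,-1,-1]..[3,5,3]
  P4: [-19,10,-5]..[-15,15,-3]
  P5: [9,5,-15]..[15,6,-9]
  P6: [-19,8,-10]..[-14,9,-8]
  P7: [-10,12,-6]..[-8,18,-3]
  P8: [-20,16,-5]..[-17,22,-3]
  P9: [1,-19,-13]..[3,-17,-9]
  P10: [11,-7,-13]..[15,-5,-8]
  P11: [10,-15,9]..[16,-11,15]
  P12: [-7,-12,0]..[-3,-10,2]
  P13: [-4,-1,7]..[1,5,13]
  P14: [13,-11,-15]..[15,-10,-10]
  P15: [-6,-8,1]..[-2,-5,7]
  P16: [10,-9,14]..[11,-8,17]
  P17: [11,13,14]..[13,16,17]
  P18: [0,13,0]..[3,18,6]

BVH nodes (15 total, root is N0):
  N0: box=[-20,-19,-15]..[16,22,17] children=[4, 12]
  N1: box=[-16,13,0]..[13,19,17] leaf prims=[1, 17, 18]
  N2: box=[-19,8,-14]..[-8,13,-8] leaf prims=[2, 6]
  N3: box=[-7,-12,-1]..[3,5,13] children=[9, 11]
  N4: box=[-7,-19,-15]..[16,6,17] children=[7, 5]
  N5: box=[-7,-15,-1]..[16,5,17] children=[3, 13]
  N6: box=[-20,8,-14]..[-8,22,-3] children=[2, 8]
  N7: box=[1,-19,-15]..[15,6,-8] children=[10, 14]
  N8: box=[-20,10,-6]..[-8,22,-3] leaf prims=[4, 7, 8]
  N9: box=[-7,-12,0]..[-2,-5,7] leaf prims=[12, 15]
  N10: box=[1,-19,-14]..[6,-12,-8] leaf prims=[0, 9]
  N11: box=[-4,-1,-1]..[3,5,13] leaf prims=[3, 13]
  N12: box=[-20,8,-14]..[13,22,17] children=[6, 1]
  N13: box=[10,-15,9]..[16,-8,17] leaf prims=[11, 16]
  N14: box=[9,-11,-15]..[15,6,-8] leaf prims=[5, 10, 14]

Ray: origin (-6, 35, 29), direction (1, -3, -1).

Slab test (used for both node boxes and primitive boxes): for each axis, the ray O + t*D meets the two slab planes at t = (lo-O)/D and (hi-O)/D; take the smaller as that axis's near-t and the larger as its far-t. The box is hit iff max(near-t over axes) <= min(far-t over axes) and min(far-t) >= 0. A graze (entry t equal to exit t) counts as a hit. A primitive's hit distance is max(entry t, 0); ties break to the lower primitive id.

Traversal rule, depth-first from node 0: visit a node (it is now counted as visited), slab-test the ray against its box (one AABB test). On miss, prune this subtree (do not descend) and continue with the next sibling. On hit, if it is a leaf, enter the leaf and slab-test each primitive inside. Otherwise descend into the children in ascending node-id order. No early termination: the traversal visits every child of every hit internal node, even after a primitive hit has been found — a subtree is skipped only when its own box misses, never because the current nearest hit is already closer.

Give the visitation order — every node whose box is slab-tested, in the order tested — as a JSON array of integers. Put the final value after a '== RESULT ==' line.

Traverse from the root:
N0 x:[-14,22] y:[13/3,18] z:[12,44] -> hit [12,18], descend [4, 12]
  N4 x:[-1,22] y:[29/3,18] z:[12,44] -> hit [12,18], descend [5, 7]
    N5 x:[-1,22] y:[10,50/3] z:[12,30] -> hit [12,50/3], descend [3, 13]
      N3 x:[-1,9] y:[10,47/3] z:[16,30] -> miss, prune
      N13 x:[16,22] y:[43/3,50/3] z:[12,20] -> hit [16,50/3] leaf, test {P11@t=16, P16(miss)}
    N7 x:[7,21] y:[29/3,18] z:[37,44] -> miss, prune
  N12 x:[-14,19] y:[13/3,9] z:[12,43] -> miss, prune

Visited [0, 4, 5, 3, 13, 7, 12]. Tests: 7 box, 1 leaf. Nearest: P11.

== RESULT ==
[0, 4, 5, 3, 13, 7, 12]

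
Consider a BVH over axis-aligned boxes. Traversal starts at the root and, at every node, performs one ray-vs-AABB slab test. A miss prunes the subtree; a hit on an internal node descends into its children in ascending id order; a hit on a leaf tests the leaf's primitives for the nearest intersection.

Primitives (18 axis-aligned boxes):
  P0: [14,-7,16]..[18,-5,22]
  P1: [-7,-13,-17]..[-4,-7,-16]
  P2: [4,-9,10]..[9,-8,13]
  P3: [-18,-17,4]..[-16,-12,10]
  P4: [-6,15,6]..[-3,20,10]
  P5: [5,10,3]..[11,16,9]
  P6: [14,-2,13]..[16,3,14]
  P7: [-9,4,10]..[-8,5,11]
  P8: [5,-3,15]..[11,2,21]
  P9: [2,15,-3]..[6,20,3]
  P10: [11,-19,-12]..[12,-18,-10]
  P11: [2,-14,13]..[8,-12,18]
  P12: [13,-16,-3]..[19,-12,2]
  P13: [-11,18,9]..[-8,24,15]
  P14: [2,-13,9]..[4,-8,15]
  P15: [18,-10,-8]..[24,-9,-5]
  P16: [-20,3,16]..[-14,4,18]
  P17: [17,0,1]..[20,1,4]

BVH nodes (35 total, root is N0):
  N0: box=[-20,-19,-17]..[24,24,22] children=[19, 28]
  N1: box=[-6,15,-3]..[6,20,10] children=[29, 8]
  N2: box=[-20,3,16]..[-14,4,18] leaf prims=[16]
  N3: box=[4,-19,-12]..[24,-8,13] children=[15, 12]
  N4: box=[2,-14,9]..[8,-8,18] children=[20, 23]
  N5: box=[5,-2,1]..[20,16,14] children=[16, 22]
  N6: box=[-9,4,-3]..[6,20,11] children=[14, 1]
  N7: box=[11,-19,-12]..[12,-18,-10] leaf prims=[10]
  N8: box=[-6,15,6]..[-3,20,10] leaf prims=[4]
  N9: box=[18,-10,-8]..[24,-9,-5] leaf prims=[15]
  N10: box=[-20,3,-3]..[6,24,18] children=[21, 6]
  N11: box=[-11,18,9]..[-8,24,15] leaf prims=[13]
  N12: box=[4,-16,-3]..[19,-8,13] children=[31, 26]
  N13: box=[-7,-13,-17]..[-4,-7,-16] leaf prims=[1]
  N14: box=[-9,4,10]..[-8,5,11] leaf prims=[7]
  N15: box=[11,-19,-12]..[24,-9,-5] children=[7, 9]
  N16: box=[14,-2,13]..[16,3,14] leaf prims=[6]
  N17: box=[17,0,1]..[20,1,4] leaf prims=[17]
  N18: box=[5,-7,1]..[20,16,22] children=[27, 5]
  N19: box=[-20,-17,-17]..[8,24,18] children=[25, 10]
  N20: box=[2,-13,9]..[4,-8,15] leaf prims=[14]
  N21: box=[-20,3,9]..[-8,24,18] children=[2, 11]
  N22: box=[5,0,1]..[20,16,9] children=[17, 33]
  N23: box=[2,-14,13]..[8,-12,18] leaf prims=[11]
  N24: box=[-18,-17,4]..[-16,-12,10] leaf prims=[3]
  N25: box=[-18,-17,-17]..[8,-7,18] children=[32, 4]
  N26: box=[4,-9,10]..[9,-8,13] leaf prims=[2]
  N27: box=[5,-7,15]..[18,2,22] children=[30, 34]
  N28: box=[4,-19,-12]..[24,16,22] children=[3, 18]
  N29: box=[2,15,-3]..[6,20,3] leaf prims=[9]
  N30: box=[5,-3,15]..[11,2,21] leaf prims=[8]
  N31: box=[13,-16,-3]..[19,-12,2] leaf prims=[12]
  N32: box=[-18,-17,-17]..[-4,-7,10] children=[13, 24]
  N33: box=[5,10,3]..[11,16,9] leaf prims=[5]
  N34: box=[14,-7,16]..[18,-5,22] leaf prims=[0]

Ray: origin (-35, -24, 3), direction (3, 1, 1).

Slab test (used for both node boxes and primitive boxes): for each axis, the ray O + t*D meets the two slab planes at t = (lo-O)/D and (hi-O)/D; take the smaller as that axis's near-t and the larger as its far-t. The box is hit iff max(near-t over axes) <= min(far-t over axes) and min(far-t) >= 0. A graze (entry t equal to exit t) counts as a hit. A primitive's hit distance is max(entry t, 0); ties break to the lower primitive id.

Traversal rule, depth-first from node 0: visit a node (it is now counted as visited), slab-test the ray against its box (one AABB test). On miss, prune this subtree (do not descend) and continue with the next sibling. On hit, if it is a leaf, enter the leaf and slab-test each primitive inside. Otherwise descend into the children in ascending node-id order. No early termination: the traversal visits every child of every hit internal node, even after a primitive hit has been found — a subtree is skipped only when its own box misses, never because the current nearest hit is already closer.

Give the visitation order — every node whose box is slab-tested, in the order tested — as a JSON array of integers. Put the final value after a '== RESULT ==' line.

Traverse from the root:
N0 x:[5,59/3] y:[5,48] z:[-20,19] -> hit [5,19], descend [19, 28]
  N19 x:[5,43/3] y:[7,48] z:[-20,15] -> hit [7,43/3], descend [10, 25]
    N10 x:[5,41/3] y:[27,48] z:[-6,15] -> miss, prune
    N25 x:[17/3,43/3] y:[7,17] z:[-20,15] -> hit [7,43/3], descend [4, 32]
      N4 x:[37/3,43/3] y:[10,16] z:[6,15] -> hit [37/3,43/3], descend [20, 23]
        N20 x:[37/3,13] y:[11,16] z:[6,12] -> miss, prune
        N23 x:[37/3,43/3] y:[10,12] z:[10,15] -> miss, prune
      N32 x:[17/3,31/3] y:[7,17] z:[-20,7] -> hit [7,7], descend [13, 24]
        N13 x:[28/3,31/3] y:[11,17] z:[-20,-19] -> miss, prune
        N24 x:[17/3,19/3] y:[7,12] z:[1,7] -> miss, prune
  N28 x:[13,59/3] y:[5,40] z:[-15,19] -> hit [13,19], descend [3, 18]
    N3 x:[13,59/3] y:[5,16] z:[-15,10] -> miss, prune
    N18 x:[40/3,55/3] y:[17,40] z:[-2,19] -> hit [17,55/3], descend [5, 27]
      N5 x:[40/3,55/3] y:[22,40] z:[-2,11] -> miss, prune
      N27 x:[40/3,53/3] y:[17,26] z:[12,19] -> hit [17,53/3], descend [30, 34]
        N30 x:[40/3,46/3] y:[21,26] z:[12,18] -> miss, prune
        N34 x:[49/3,53/3] y:[17,19] z:[13,19] -> hit [17,53/3] leaf, test {P0@t=17}

17 AABB tests over nodes [0, 19, 10, 25, 4, 20, 23, 32, 13, 24, 28, 3, 18, 5, 27, 30, 34]; 1 leaf entered; closest P0.

== RESULT ==
[0, 19, 10, 25, 4, 20, 23, 32, 13, 24, 28, 3, 18, 5, 27, 30, 34]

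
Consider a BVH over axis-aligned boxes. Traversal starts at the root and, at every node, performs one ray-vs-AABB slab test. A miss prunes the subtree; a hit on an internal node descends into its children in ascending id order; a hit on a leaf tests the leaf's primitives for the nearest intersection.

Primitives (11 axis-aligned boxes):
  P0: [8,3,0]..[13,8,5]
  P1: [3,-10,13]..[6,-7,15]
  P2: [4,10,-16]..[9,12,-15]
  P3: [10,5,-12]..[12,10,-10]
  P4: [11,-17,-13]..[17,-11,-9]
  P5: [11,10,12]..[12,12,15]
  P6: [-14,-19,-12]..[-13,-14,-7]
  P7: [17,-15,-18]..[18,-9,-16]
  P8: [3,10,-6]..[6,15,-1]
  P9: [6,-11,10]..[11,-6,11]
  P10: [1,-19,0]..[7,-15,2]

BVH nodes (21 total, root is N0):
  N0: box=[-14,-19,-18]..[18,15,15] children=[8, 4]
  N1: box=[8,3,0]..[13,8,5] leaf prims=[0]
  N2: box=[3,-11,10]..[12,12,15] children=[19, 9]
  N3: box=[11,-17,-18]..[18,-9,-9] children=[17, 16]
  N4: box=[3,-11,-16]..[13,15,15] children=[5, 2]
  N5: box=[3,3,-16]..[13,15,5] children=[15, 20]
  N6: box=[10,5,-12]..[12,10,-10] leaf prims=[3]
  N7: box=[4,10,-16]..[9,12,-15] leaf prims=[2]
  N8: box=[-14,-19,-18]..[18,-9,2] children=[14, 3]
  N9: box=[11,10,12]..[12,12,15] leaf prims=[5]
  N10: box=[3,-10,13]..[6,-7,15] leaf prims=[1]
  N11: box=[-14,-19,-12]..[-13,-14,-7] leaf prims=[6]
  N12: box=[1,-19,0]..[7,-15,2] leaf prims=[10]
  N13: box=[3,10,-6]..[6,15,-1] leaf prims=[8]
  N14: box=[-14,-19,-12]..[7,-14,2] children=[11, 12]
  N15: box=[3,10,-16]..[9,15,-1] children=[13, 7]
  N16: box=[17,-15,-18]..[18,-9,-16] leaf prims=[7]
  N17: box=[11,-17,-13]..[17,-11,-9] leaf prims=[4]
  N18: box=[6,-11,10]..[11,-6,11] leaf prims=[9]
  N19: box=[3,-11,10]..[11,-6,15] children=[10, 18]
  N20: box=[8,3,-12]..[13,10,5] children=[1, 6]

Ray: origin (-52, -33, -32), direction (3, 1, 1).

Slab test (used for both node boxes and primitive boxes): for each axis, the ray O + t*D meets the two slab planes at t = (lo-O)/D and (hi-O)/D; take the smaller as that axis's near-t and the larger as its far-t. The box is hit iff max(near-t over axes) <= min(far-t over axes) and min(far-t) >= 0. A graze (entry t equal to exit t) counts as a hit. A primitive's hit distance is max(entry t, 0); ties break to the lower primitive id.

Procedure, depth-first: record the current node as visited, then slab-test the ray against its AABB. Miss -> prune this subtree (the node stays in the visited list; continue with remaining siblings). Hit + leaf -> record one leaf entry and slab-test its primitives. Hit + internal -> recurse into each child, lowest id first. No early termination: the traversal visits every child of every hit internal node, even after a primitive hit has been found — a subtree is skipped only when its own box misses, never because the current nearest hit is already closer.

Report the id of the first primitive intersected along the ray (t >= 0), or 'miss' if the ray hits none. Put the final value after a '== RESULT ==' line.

Trace the traversal:
N0 x:[38/3,70/3] y:[14,48] z:[14,47] -> hit [14,70/3], descend [4, 8]
  N4 x:[55/3,65/3] y:[22,48] z:[16,47] -> miss, prune
  N8 x:[38/3,70/3] y:[14,24] z:[14,34] -> hit [14,70/3], descend [3, 14]
    N3 x:[21,70/3] y:[16,24] z:[14,23] -> hit [21,23], descend [16, 17]
      N16 x:[23,70/3] y:[18,24] z:[14,16] -> miss, prune
      N17 x:[21,23] y:[16,22] z:[19,23] -> hit [21,22] leaf, test {P4@t=21}
    N14 x:[38/3,59/3] y:[14,19] z:[20,34] -> miss, prune

order=[0, 4, 8, 3, 16, 17, 14]  |boxes|=7  |leaves|=1  hit=P4

== RESULT ==
4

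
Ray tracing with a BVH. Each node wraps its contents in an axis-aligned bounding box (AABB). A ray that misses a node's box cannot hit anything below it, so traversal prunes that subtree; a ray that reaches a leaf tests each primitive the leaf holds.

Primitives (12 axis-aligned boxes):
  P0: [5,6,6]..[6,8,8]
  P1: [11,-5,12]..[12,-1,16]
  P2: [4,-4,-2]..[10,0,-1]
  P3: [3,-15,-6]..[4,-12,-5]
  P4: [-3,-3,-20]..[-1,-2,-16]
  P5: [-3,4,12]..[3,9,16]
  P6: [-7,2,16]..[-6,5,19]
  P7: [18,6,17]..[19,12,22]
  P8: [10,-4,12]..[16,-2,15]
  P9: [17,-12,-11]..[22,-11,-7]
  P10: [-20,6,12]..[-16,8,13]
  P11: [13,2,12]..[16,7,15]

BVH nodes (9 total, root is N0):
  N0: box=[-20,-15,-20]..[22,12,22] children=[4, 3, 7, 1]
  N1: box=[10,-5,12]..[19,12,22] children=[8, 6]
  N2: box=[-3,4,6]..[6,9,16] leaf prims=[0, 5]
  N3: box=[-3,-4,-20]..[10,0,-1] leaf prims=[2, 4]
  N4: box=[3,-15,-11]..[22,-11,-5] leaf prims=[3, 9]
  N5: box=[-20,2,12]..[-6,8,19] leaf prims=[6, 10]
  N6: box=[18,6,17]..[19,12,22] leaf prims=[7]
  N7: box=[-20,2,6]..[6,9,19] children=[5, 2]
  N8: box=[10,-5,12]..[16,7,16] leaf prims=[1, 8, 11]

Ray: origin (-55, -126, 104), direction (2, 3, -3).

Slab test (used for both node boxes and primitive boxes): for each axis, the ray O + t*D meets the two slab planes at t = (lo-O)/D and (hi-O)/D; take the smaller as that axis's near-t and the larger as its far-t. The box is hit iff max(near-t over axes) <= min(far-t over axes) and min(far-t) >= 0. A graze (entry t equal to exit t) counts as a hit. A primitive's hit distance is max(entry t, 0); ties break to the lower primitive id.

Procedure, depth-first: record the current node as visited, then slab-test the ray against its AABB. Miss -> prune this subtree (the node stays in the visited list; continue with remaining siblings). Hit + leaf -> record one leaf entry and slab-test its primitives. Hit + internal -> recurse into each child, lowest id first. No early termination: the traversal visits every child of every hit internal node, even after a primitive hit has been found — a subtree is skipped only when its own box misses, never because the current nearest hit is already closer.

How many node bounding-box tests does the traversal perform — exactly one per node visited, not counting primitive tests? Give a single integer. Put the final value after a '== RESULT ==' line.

Walk:
N0 x:[35/2,77/2] y:[37,46] z:[82/3,124/3] -> hit [37,77/2], descend [1, 3, 4, 7]
  N1 x:[65/2,37] y:[121/3,46] z:[82/3,92/3] -> miss, prune
  N3 x:[26,65/2] y:[122/3,42] z:[35,124/3] -> miss, prune
  N4 x:[29,77/2] y:[37,115/3] z:[109/3,115/3] -> hit [37,115/3] leaf, test {P3(miss), P9@t=38}
  N7 x:[35/2,61/2] y:[128/3,45] z:[85/3,98/3] -> miss, prune

5 AABB tests over nodes [0, 1, 3, 4, 7]; 1 leaf entered; closest P9.

== RESULT ==
5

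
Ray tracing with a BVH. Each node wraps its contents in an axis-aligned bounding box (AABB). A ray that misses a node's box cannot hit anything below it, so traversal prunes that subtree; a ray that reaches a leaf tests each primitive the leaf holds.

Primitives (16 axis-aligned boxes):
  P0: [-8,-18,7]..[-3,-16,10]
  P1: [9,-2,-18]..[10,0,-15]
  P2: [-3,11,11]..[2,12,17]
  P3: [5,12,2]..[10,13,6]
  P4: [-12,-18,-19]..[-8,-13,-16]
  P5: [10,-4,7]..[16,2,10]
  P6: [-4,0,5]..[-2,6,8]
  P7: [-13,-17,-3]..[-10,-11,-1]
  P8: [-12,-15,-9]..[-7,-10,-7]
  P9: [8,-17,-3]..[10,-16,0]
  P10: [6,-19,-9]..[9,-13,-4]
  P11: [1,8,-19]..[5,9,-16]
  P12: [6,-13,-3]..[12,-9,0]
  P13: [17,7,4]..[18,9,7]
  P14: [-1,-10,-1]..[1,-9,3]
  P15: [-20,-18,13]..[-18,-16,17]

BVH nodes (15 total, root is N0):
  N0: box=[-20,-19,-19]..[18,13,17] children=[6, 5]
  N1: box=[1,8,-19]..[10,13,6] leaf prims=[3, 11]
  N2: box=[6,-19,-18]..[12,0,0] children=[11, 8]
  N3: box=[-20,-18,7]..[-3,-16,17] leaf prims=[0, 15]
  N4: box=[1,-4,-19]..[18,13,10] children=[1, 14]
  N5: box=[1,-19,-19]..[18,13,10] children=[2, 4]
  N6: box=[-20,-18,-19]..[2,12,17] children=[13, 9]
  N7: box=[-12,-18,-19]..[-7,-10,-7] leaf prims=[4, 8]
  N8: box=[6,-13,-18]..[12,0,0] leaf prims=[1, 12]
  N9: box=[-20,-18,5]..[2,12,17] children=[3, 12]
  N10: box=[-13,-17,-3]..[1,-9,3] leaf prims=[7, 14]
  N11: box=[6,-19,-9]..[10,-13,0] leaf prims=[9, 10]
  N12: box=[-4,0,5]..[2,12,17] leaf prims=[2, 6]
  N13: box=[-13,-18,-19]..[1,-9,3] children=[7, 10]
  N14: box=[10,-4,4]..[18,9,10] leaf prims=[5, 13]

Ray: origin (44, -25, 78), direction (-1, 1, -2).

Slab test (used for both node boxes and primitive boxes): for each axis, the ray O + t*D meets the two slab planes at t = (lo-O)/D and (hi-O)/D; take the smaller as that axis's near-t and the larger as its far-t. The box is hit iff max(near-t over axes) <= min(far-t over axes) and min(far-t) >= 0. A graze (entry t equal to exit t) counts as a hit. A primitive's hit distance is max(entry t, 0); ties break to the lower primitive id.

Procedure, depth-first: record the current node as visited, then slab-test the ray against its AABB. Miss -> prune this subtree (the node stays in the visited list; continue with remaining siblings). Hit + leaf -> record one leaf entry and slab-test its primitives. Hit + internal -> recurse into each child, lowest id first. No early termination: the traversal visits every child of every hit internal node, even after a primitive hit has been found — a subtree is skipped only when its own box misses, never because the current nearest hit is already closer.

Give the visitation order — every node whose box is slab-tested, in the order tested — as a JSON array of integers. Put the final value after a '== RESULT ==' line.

Trace the traversal:
N0 x:[26,64] y:[6,38] z:[61/2,97/2] -> hit [61/2,38], descend [5, 6]
  N5 x:[26,43] y:[6,38] z:[34,97/2] -> hit [34,38], descend [2, 4]
    N2 x:[32,38] y:[6,25] z:[39,48] -> miss, prune
    N4 x:[26,43] y:[21,38] z:[34,97/2] -> hit [34,38], descend [1, 14]
      N1 x:[34,43] y:[33,38] z:[36,97/2] -> hit [36,38] leaf, test {P3@t=37, P11(miss)}
      N14 x:[26,34] y:[21,34] z:[34,37] -> hit [34,34] leaf, test {P5(miss), P13(miss)}
  N6 x:[42,64] y:[7,37] z:[61/2,97/2] -> miss, prune

Visited [0, 5, 2, 4, 1, 14, 6]. Tests: 7 box, 2 leaf. Nearest: P3.

== RESULT ==
[0, 5, 2, 4, 1, 14, 6]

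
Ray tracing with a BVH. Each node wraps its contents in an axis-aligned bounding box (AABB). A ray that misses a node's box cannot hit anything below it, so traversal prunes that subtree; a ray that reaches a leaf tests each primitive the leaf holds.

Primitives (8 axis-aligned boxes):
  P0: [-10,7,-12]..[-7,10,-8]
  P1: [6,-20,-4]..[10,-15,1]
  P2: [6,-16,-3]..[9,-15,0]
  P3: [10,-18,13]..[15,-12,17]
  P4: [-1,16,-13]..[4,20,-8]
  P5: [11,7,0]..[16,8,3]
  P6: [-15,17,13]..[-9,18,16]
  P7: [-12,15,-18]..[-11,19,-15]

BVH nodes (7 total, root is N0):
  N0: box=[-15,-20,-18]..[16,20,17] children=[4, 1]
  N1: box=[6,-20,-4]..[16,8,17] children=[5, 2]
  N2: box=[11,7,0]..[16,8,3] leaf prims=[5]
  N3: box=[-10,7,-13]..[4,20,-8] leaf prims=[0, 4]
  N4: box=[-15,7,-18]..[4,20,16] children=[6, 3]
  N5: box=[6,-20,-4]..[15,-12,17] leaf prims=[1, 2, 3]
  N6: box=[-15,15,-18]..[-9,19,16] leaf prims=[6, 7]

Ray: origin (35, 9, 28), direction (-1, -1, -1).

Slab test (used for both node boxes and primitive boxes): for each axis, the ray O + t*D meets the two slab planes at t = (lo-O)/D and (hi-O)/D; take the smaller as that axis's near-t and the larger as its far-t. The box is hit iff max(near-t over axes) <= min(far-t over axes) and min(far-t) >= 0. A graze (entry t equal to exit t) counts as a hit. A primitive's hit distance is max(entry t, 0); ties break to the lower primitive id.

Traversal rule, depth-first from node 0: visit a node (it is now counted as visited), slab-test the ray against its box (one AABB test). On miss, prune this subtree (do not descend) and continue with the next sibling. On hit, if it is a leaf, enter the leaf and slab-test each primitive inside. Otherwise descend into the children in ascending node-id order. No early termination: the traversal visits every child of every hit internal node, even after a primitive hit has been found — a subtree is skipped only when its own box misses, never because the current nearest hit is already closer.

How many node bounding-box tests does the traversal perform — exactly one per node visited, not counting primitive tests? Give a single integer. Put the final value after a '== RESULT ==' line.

Walk:
N0 x:[19,50] y:[-11,29] z:[11,46] -> hit [19,29], descend [1, 4]
  N1 x:[19,29] y:[1,29] z:[11,32] -> hit [19,29], descend [2, 5]
    N2 x:[19,24] y:[1,2] z:[25,28] -> miss, prune
    N5 x:[20,29] y:[21,29] z:[11,32] -> hit [21,29] leaf, test {P1@t=27, P2(miss), P3(miss)}
  N4 x:[31,50] y:[-11,2] z:[12,46] -> miss, prune

Visited [0, 1, 2, 5, 4]. Tests: 5 box, 1 leaf. Nearest: P1.

== RESULT ==
5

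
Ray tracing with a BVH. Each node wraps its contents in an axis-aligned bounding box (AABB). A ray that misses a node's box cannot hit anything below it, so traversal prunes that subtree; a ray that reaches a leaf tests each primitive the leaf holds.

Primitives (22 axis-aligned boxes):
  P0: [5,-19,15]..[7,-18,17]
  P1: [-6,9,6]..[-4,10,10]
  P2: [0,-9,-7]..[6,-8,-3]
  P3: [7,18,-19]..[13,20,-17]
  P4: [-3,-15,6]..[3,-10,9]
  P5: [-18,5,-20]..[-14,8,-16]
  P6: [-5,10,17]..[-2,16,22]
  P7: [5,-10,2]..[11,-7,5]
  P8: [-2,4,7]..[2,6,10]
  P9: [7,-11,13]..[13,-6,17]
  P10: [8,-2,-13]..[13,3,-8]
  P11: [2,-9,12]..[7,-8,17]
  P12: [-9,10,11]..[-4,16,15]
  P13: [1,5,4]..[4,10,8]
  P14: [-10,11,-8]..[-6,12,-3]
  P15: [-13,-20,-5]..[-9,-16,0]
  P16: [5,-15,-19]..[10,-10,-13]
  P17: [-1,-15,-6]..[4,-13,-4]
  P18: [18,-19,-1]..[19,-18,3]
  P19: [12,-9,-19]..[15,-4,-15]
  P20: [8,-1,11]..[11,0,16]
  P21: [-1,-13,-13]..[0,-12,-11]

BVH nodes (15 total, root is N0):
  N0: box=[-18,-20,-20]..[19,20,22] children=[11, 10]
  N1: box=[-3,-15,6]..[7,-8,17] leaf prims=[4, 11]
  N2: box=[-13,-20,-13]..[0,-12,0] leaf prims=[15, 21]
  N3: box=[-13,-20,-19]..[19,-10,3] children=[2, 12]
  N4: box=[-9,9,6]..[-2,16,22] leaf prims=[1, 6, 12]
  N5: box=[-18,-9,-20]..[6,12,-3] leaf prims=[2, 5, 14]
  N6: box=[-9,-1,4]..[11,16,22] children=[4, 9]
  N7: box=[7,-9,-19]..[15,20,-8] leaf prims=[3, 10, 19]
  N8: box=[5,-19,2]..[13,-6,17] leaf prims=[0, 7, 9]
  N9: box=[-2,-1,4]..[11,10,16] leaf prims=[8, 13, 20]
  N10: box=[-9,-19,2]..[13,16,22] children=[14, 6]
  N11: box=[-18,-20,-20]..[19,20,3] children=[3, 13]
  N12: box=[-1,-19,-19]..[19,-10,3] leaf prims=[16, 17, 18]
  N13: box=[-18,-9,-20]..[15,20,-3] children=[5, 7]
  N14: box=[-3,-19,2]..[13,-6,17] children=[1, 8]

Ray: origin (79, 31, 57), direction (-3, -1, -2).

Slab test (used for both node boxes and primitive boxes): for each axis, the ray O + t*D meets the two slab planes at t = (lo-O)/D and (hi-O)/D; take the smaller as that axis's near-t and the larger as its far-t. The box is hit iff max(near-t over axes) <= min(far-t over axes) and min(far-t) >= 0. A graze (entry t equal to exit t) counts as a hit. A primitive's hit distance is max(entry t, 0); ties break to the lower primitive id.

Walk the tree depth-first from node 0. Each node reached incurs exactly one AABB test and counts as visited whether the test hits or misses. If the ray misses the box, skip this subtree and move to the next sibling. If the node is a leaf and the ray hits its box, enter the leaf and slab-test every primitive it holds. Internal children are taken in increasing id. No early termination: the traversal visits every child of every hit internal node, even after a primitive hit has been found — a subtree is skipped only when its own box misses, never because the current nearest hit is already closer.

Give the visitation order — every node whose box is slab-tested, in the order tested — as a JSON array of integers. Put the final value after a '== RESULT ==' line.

Walk:
N0 x:[20,97/3] y:[11,51] z:[35/2,77/2] -> hit [20,97/3], descend [10, 11]
  N10 x:[22,88/3] y:[15,50] z:[35/2,55/2] -> hit [22,55/2], descend [6, 14]
    N6 x:[68/3,88/3] y:[15,32] z:[35/2,53/2] -> hit [68/3,53/2], descend [4, 9]
      N4 x:[27,88/3] y:[15,22] z:[35/2,51/2] -> miss, prune
      N9 x:[68/3,27] y:[21,32] z:[41/2,53/2] -> hit [68/3,53/2] leaf, test {P8(miss), P13@t=25, P20(miss)}
    N14 x:[22,82/3] y:[37,50] z:[20,55/2] -> miss, prune
  N11 x:[20,97/3] y:[11,51] z:[27,77/2] -> hit [27,97/3], descend [3, 13]
    N3 x:[20,92/3] y:[41,51] z:[27,38] -> miss, prune
    N13 x:[64/3,97/3] y:[11,40] z:[30,77/2] -> hit [30,97/3], descend [5, 7]
      N5 x:[73/3,97/3] y:[19,40] z:[30,77/2] -> hit [30,97/3] leaf, test {P2(miss), P5(miss), P14(miss)}
      N7 x:[64/3,24] y:[11,40] z:[65/2,38] -> miss, prune

Summary -> nodes [0, 10, 6, 4, 9, 14, 11, 3, 13, 5, 7]; box-tests=11; leaf-entries=2; first=P13

== RESULT ==
[0, 10, 6, 4, 9, 14, 11, 3, 13, 5, 7]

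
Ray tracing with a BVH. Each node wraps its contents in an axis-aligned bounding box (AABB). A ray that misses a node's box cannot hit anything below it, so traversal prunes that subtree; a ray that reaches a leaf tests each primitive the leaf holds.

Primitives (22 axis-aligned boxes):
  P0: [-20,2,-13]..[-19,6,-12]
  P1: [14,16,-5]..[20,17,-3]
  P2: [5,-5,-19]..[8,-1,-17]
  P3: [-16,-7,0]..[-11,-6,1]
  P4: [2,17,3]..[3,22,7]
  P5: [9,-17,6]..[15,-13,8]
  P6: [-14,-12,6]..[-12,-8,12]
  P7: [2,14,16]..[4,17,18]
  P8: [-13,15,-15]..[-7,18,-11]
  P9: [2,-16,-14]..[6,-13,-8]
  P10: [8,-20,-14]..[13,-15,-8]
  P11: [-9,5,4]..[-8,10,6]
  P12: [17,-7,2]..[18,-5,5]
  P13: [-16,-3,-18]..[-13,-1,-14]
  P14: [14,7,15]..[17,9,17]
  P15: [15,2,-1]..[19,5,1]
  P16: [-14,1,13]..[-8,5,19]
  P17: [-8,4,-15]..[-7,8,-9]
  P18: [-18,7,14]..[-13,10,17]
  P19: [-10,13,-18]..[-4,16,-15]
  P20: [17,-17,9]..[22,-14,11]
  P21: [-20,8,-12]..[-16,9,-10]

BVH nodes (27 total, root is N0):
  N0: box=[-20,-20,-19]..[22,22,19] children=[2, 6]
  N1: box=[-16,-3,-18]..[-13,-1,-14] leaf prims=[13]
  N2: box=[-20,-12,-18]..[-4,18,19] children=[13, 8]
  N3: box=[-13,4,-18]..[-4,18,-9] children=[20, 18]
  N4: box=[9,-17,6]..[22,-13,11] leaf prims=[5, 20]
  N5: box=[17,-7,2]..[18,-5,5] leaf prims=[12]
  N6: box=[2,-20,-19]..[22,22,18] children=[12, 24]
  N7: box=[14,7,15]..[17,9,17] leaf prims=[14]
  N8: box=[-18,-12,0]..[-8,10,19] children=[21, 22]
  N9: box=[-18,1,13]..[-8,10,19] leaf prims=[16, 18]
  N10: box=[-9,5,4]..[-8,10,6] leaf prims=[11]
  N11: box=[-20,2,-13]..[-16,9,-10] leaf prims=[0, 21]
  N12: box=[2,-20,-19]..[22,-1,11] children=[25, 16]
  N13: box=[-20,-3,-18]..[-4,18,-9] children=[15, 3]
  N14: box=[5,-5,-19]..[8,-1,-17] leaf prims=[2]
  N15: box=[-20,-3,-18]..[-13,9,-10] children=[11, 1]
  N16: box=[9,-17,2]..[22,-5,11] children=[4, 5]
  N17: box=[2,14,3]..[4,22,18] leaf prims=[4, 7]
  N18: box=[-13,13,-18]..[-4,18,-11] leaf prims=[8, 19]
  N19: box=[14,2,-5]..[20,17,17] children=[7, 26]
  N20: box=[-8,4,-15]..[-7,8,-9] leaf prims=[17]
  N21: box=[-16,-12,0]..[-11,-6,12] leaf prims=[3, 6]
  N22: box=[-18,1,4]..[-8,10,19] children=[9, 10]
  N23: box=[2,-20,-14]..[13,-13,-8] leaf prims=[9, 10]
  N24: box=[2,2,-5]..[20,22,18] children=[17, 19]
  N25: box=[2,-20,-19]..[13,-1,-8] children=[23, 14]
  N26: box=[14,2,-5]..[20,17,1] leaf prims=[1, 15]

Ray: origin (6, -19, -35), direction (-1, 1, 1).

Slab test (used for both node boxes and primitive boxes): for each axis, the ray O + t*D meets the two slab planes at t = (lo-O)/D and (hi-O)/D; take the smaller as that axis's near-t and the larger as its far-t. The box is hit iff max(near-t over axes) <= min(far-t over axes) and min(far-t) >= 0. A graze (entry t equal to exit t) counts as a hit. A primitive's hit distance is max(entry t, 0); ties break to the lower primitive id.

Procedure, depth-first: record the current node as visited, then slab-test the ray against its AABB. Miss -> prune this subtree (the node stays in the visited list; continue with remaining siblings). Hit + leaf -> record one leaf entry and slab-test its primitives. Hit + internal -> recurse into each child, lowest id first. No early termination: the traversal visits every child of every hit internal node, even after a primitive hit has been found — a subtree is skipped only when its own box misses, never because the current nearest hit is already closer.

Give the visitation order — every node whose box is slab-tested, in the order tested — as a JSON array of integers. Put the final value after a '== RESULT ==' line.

Traverse from the root:
N0 x:[-16,26] y:[-1,41] z:[16,54] -> hit [16,26], descend [2, 6]
  N2 x:[10,26] y:[7,37] z:[17,54] -> hit [17,26], descend [8, 13]
    N8 x:[14,24] y:[7,29] z:[35,54] -> miss, prune
    N13 x:[10,26] y:[16,37] z:[17,26] -> hit [17,26], descend [3, 15]
      N3 x:[10,19] y:[23,37] z:[17,26] -> miss, prune
      N15 x:[19,26] y:[16,28] z:[17,25] -> hit [19,25], descend [1, 11]
        N1 x:[19,22] y:[16,18] z:[17,21] -> miss, prune
        N11 x:[22,26] y:[21,28] z:[22,25] -> hit [22,25] leaf, test {P0(miss), P21(miss)}
  N6 x:[-16,4] y:[-1,41] z:[16,53] -> miss, prune

Summary -> nodes [0, 2, 8, 13, 3, 15, 1, 11, 6]; box-tests=9; leaf-entries=1; first=miss

== RESULT ==
[0, 2, 8, 13, 3, 15, 1, 11, 6]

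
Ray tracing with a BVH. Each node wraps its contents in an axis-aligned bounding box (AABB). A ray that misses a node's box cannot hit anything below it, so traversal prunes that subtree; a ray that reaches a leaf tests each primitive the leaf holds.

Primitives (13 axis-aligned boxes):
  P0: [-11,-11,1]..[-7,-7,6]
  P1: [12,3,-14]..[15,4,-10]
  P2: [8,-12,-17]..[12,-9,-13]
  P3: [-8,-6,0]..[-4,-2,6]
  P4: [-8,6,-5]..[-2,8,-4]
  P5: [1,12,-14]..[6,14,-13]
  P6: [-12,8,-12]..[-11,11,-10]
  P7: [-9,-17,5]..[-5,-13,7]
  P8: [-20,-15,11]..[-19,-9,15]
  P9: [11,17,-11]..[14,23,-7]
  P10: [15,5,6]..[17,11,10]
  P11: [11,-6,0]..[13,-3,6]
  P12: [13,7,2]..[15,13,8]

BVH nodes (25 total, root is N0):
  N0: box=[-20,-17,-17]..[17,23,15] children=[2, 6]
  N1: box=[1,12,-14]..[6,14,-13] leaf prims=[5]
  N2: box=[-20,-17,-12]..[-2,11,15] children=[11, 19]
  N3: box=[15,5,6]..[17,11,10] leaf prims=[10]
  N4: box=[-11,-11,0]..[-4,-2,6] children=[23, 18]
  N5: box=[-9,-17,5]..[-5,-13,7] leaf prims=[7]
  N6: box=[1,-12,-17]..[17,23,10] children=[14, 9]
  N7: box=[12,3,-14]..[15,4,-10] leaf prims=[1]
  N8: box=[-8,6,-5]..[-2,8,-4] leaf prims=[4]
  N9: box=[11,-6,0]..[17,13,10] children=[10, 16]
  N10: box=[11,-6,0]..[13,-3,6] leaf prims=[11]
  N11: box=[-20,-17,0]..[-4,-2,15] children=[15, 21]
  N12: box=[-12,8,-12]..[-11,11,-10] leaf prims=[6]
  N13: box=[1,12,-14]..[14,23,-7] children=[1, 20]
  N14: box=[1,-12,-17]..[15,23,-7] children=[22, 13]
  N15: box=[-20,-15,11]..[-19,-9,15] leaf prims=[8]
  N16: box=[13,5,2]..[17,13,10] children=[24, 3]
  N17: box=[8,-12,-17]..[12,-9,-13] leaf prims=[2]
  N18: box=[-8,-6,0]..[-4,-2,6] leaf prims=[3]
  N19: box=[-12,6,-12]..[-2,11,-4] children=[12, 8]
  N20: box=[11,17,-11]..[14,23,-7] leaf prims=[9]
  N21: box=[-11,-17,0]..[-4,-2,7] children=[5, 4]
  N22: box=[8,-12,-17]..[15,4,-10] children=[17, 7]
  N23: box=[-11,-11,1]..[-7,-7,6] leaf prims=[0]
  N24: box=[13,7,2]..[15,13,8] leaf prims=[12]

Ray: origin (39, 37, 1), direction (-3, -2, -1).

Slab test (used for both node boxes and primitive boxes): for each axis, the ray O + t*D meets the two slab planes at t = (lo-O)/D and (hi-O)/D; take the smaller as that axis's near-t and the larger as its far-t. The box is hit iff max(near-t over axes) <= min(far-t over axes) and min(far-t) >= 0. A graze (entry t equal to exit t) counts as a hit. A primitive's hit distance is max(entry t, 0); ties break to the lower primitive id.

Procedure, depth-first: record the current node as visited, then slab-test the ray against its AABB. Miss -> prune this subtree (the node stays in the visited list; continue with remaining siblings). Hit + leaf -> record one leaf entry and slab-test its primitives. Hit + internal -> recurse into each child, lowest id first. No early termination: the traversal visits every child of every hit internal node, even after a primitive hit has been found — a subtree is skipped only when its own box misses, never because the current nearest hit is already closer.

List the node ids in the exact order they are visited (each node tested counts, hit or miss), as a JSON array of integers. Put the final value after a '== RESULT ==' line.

Trace the traversal:
N0 x:[22/3,59/3] y:[7,27] z:[-14,18] -> hit [22/3,18], descend [2, 6]
  N2 x:[41/3,59/3] y:[13,27] z:[-14,13] -> miss, prune
  N6 x:[22/3,38/3] y:[7,49/2] z:[-9,18] -> hit [22/3,38/3], descend [9, 14]
    N9 x:[22/3,28/3] y:[12,43/2] z:[-9,1] -> miss, prune
    N14 x:[8,38/3] y:[7,49/2] z:[8,18] -> hit [8,38/3], descend [13, 22]
      N13 x:[25/3,38/3] y:[7,25/2] z:[8,15] -> hit [25/3,25/2], descend [1, 20]
        N1 x:[11,38/3] y:[23/2,25/2] z:[14,15] -> miss, prune
        N20 x:[25/3,28/3] y:[7,10] z:[8,12] -> hit [25/3,28/3] leaf, test {P9@t=25/3}
      N22 x:[8,31/3] y:[33/2,49/2] z:[11,18] -> miss, prune

Summary -> nodes [0, 2, 6, 9, 14, 13, 1, 20, 22]; box-tests=9; leaf-entries=1; first=P9

== RESULT ==
[0, 2, 6, 9, 14, 13, 1, 20, 22]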